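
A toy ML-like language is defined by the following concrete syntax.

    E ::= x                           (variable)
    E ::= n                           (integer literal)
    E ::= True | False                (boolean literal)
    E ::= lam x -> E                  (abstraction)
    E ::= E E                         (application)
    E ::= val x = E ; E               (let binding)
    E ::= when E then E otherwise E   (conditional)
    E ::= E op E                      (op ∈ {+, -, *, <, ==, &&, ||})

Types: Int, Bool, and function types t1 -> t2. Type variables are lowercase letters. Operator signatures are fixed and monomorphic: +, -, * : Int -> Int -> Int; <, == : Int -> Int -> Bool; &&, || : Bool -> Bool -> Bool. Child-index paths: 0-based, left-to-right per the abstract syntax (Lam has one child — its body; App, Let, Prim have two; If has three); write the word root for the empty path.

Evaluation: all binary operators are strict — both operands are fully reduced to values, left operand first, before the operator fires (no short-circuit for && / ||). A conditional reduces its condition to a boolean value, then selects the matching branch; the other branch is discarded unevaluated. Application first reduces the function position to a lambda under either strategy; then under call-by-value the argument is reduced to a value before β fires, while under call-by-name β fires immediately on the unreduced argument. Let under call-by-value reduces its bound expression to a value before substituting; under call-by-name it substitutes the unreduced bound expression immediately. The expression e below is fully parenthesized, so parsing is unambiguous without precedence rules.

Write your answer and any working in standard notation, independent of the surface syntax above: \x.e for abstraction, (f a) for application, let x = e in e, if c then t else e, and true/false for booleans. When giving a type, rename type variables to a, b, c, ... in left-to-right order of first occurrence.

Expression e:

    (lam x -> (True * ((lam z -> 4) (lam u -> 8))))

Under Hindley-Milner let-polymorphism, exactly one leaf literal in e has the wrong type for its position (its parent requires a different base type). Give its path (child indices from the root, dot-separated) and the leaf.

Working:
  unify Bool ~ Int
  FAIL: mismatch Bool ~ Int

Answer: 0.0 : true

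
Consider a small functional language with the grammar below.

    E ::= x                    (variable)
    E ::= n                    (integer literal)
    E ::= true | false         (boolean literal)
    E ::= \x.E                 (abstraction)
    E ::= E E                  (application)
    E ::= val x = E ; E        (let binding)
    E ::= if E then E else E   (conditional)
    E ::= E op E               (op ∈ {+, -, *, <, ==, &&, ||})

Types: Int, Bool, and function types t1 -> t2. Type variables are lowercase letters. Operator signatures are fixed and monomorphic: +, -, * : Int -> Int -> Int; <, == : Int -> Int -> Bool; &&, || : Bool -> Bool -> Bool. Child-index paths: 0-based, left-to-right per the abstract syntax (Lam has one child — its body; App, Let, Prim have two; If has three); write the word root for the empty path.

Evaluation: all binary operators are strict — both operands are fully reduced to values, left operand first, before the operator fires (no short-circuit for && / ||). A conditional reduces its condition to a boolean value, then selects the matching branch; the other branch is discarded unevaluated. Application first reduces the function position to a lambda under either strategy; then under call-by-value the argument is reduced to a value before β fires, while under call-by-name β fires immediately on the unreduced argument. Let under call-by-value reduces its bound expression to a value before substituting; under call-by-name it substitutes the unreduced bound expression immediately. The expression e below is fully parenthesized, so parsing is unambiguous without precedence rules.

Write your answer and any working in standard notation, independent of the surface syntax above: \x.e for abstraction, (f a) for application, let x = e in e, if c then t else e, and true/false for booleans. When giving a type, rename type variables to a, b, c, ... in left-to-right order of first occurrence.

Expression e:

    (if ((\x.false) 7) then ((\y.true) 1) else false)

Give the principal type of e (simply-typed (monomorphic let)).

Answer: Bool

Trace:
\x._ : a -> Bool
  unify a -> Bool ~ Int -> b
  unify a ~ Int
  unify Bool ~ b
_ _ : Bool
  unify Bool ~ Bool
\y._ : c -> Bool
  unify c -> Bool ~ Int -> d
  unify c ~ Int
  unify Bool ~ d
_ _ : Bool
  unify Bool ~ Bool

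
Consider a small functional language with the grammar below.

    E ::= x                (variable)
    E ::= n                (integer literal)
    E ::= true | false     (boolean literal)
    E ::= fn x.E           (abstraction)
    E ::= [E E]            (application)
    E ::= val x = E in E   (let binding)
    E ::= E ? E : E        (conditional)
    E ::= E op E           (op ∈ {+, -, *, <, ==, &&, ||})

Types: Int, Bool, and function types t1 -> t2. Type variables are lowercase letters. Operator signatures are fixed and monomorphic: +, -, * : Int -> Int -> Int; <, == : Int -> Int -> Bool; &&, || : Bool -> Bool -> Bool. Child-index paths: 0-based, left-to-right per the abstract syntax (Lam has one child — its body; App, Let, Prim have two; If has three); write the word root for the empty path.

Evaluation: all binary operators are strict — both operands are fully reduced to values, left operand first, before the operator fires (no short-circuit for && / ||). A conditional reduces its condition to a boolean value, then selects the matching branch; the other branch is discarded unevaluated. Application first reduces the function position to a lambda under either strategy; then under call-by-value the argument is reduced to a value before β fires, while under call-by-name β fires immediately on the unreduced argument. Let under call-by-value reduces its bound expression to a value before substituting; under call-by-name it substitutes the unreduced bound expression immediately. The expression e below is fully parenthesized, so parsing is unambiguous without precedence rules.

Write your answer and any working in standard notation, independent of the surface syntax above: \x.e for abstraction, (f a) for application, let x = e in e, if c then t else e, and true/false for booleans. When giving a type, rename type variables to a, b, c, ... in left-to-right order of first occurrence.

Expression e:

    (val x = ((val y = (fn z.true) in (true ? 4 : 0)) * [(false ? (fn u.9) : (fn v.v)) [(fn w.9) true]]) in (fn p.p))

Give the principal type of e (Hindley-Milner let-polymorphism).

Answer: a -> a

Working:
\z._ : a -> Bool
let y : forall. a -> Bool
  unify Bool ~ Bool
  unify Int ~ Int
  unify Int ~ Int
  unify Bool ~ Bool
\u._ : b -> Int
v : c
\v._ : c -> c
  unify b -> Int ~ c -> c
  unify b ~ c
  unify Int ~ c
\w._ : d -> Int
  unify d -> Int ~ Bool -> e
  unify d ~ Bool
  unify Int ~ e
_ _ : Int
  unify Int -> Int ~ Int -> f
  unify Int ~ Int
  unify Int ~ f
_ _ : Int
  unify Int ~ Int
let x : Int
p : g
\p._ : g -> g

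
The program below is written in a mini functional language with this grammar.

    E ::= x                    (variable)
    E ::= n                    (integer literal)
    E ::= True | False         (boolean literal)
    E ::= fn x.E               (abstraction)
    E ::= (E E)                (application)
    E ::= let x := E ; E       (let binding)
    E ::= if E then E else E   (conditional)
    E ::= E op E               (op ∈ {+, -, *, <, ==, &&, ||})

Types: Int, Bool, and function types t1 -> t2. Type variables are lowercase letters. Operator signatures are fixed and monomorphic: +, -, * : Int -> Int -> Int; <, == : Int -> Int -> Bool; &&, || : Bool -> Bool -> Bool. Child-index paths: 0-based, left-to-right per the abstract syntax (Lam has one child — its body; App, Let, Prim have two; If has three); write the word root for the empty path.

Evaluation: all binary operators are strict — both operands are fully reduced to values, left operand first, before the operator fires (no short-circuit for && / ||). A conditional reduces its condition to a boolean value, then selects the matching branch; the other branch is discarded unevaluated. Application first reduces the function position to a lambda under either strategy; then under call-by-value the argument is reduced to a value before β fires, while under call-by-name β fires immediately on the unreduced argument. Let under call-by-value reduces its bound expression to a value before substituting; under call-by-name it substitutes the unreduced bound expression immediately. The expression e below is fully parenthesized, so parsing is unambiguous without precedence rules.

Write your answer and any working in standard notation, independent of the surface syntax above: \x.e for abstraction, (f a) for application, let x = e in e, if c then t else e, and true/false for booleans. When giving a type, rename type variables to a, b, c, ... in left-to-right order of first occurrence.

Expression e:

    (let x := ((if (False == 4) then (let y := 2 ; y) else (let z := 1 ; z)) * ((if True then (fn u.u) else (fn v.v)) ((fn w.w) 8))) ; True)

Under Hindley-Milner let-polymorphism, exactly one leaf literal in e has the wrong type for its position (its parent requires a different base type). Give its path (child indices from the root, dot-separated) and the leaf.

Answer: 0.0.0.0 : false

Working:
  unify Bool ~ Int
  FAIL: mismatch Bool ~ Int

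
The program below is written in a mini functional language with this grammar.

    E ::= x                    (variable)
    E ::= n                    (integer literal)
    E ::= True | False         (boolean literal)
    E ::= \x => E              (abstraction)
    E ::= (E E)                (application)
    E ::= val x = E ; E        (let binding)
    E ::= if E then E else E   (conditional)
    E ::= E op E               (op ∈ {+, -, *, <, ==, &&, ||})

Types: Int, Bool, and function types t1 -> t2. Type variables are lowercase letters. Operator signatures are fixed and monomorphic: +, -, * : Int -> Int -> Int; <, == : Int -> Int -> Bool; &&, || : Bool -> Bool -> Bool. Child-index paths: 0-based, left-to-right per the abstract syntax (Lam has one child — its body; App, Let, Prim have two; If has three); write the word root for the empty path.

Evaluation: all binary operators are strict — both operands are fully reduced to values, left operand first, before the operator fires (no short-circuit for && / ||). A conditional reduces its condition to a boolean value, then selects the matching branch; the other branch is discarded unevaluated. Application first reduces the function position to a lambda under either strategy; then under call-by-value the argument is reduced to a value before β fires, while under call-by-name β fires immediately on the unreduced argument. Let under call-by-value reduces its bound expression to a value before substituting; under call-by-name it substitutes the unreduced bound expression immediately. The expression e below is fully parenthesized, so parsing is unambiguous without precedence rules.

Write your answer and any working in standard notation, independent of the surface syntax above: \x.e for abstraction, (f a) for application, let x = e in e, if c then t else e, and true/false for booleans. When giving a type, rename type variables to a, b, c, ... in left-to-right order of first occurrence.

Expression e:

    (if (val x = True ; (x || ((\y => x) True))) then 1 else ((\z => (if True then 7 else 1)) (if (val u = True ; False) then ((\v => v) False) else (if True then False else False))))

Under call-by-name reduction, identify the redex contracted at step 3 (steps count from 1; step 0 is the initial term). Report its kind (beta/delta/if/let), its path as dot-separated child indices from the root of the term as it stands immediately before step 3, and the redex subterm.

Derivation:
step 0: (if (let x = true in (x || ((\y.x) true))) then 1 else ((\z.(if true then 7 else 1)) (if (let u = true in false) then ((\v.v) false) else (if true then false else false))))
step 1: [let@0] (if (true || ((\y.true) true)) then 1 else ((\z.(if true then 7 else 1)) (if (let u = true in false) then ((\v.v) false) else (if true then false else false))))
step 2: [beta@0.1] (if (true || true) then 1 else ((\z.(if true then 7 else 1)) (if (let u = true in false) then ((\v.v) false) else (if true then false else false))))
step 3: [delta@0] (if true then 1 else ((\z.(if true then 7 else 1)) (if (let u = true in false) then ((\v.v) false) else (if true then false else false))))

Answer: delta at 0 : (true || true)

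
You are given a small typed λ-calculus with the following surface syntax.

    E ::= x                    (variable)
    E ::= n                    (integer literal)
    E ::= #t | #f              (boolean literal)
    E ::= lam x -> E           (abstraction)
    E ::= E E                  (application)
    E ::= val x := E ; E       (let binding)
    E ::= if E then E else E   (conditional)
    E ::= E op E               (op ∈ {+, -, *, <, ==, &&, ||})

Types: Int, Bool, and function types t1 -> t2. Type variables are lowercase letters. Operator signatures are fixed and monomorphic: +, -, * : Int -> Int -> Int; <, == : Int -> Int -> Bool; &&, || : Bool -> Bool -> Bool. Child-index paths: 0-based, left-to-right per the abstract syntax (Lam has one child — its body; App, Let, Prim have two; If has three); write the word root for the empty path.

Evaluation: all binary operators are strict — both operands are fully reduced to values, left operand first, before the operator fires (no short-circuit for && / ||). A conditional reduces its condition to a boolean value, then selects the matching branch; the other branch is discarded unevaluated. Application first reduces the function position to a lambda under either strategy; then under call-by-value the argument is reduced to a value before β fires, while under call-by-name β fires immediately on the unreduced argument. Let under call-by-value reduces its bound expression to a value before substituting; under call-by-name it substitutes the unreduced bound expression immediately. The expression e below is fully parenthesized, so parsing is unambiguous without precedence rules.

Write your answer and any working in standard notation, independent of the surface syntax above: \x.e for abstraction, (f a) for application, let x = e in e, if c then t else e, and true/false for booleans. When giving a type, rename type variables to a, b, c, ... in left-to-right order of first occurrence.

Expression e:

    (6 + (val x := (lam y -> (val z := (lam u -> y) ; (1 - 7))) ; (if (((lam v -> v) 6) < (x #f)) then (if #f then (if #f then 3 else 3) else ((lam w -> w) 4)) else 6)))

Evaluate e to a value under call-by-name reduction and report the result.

Answer: 12

Trace:
step 0: (6 + (let x = (\y.(let z = (\u.y) in (1 - 7))) in (if (((\v.v) 6) < (x false)) then (if false then (if false then 3 else 3) else ((\w.w) 4)) else 6)))
step 1: [let@1] (6 + (if (((\v.v) 6) < ((\y.(let z = (\u.y) in (1 - 7))) false)) then (if false then (if false then 3 else 3) else ((\w.w) 4)) else 6))
step 2: [beta@1.0.0] (6 + (if (6 < ((\y.(let z = (\u.y) in (1 - 7))) false)) then (if false then (if false then 3 else 3) else ((\w.w) 4)) else 6))
step 3: [beta@1.0.1] (6 + (if (6 < (let z = (\u.false) in (1 - 7))) then (if false then (if false then 3 else 3) else ((\w.w) 4)) else 6))
step 4: [let@1.0.1] (6 + (if (6 < (1 - 7)) then (if false then (if false then 3 else 3) else ((\w.w) 4)) else 6))
step 5: [delta@1.0.1] (6 + (if (6 < -6) then (if false then (if false then 3 else 3) else ((\w.w) 4)) else 6))
step 6: [delta@1.0] (6 + (if false then (if false then (if false then 3 else 3) else ((\w.w) 4)) else 6))
step 7: [if@1] (6 + 6)
step 8: [delta@root] 12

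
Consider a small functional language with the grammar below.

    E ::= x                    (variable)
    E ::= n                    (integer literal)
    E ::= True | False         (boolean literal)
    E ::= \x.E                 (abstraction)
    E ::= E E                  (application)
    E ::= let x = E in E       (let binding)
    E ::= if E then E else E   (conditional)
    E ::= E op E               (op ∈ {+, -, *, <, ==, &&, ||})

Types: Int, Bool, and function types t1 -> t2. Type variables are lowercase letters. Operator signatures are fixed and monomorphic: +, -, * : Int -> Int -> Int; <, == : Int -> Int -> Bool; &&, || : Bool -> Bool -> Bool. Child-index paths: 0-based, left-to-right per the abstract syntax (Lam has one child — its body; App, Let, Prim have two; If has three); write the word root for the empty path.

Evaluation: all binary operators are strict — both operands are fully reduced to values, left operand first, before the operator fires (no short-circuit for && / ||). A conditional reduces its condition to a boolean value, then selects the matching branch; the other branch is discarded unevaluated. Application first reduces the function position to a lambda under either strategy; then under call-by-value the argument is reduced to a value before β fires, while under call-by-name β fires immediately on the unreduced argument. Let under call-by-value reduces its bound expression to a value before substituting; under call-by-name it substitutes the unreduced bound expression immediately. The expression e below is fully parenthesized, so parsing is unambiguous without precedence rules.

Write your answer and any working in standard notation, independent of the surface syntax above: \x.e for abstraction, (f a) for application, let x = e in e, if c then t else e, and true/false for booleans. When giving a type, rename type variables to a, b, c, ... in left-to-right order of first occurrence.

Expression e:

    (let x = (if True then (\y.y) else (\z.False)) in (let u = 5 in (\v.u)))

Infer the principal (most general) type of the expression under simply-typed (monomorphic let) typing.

Answer: a -> Int

Working:
  unify Bool ~ Bool
y : a
\y._ : a -> a
\z._ : b -> Bool
  unify a -> a ~ b -> Bool
  unify a ~ b
  unify b ~ Bool
let x : Bool -> Bool
let u : Int
u : Int
\v._ : c -> Int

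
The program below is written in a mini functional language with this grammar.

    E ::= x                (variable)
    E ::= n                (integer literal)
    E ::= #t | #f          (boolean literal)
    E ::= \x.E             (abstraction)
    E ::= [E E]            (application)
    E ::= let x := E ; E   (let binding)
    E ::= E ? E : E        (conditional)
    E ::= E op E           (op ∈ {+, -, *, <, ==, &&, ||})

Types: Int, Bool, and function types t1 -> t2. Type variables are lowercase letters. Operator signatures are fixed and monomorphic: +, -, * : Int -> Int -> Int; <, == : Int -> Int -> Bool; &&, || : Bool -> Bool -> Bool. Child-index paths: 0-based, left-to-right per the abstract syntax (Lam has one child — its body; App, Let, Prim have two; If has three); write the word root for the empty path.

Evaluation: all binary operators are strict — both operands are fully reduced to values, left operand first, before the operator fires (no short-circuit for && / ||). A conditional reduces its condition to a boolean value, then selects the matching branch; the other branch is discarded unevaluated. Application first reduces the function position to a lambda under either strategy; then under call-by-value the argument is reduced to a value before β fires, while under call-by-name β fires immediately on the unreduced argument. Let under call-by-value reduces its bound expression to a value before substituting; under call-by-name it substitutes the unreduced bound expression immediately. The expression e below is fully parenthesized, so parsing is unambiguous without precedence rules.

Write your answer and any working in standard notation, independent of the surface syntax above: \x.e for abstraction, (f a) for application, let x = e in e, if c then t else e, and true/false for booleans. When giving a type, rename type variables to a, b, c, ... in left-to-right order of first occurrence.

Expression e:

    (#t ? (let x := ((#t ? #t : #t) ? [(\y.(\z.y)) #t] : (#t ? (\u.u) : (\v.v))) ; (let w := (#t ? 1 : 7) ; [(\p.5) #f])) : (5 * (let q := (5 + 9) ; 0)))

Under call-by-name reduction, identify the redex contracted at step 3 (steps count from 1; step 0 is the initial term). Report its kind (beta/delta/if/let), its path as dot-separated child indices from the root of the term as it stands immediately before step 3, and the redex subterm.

Trace:
step 0: (if true then (let x = (if (if true then true else true) then ((\y.(\z.y)) true) else (if true then (\u.u) else (\v.v))) in (let w = (if true then 1 else 7) in ((\p.5) false))) else (5 * (let q = (5 + 9) in 0)))
step 1: [if@root] (let x = (if (if true then true else true) then ((\y.(\z.y)) true) else (if true then (\u.u) else (\v.v))) in (let w = (if true then 1 else 7) in ((\p.5) false)))
step 2: [let@root] (let w = (if true then 1 else 7) in ((\p.5) false))
step 3: [let@root] ((\p.5) false)

Answer: let at root : (let w = (if true then 1 else 7) in ((\p.5) false))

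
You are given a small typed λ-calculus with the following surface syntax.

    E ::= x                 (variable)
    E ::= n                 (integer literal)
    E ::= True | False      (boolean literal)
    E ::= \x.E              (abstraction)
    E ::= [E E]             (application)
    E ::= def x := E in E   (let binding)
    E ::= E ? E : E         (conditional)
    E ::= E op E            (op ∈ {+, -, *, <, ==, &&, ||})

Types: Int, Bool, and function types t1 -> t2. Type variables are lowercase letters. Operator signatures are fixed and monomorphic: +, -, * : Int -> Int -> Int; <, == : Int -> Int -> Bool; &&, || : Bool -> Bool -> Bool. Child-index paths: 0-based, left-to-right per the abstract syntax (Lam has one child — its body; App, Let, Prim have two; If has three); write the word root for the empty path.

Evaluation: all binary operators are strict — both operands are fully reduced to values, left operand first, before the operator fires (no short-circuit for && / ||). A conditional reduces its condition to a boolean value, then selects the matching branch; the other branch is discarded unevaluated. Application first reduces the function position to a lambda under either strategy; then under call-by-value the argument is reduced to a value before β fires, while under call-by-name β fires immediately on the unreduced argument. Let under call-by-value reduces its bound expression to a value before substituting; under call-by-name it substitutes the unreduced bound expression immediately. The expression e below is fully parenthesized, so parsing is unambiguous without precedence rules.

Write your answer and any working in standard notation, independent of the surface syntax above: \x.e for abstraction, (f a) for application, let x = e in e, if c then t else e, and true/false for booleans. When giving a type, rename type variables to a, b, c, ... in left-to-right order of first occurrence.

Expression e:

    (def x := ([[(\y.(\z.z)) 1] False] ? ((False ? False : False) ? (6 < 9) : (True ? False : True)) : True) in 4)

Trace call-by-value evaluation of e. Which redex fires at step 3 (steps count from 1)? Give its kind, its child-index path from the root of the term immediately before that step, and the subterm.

Trace:
step 0: (let x = (if (((\y.(\z.z)) 1) false) then (if (if false then false else false) then (6 < 9) else (if true then false else true)) else true) in 4)
step 1: [beta@0.0.0] (let x = (if ((\z.z) false) then (if (if false then false else false) then (6 < 9) else (if true then false else true)) else true) in 4)
step 2: [beta@0.0] (let x = (if false then (if (if false then false else false) then (6 < 9) else (if true then false else true)) else true) in 4)
step 3: [if@0] (let x = true in 4)

Answer: if at 0 : (if false then (if (if false then false else false) then (6 < 9) else (if true then false else true)) else true)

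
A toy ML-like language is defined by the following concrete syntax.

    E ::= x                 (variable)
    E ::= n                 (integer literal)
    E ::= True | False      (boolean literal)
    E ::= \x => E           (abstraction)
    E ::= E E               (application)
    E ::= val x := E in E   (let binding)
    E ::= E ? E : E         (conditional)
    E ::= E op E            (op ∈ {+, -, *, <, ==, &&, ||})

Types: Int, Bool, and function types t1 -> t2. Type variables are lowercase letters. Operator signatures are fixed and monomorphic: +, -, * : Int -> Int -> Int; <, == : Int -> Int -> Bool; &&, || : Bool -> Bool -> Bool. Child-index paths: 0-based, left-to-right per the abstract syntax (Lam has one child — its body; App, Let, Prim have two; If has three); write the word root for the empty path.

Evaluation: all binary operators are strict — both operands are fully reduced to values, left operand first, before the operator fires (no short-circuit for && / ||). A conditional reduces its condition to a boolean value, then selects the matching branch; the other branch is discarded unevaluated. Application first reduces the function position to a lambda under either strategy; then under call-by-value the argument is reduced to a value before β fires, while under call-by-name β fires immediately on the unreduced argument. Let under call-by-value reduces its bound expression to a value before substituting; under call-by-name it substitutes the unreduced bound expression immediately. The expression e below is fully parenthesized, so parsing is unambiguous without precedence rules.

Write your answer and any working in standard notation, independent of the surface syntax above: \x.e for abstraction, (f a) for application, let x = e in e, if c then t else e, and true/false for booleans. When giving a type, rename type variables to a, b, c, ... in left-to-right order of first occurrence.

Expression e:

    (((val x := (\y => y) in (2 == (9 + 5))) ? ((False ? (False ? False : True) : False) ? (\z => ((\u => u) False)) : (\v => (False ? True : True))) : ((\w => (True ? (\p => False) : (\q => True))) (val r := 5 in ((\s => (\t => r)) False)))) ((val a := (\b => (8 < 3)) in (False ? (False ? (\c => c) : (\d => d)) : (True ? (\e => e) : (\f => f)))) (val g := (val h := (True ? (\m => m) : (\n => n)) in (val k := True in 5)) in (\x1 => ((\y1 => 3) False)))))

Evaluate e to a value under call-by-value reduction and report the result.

Answer: false

Working:
step 0: ((if (let x = (\y.y) in (2 == (9 + 5))) then (if (if false then (if false then false else true) else false) then (\z.((\u.u) false)) else (\v.(if false then true else true))) else ((\w.(if true then (\p.false) else (\q.true))) (let r = 5 in ((\s.(\t.r)) false)))) ((let a = (\b.(8 < 3)) in (if false then (if false then (\c.c) else (\d.d)) else (if true then (\e.e) else (\f.f)))) (let g = (let h = (if true then (\m.m) else (\n.n)) in (let k = true in 5)) in (\x1.((\y1.3) false)))))
step 1: [let@0.0] ((if (2 == (9 + 5)) then (if (if false then (if false then false else true) else false) then (\z.((\u.u) false)) else (\v.(if false then true else true))) else ((\w.(if true then (\p.false) else (\q.true))) (let r = 5 in ((\s.(\t.r)) false)))) ((let a = (\b.(8 < 3)) in (if false then (if false then (\c.c) else (\d.d)) else (if true then (\e.e) else (\f.f)))) (let g = (let h = (if true then (\m.m) else (\n.n)) in (let k = true in 5)) in (\x1.((\y1.3) false)))))
step 2: [delta@0.0.1] ((if (2 == 14) then (if (if false then (if false then false else true) else false) then (\z.((\u.u) false)) else (\v.(if false then true else true))) else ((\w.(if true then (\p.false) else (\q.true))) (let r = 5 in ((\s.(\t.r)) false)))) ((let a = (\b.(8 < 3)) in (if false then (if false then (\c.c) else (\d.d)) else (if true then (\e.e) else (\f.f)))) (let g = (let h = (if true then (\m.m) else (\n.n)) in (let k = true in 5)) in (\x1.((\y1.3) false)))))
step 3: [delta@0.0] ((if false then (if (if false then (if false then false else true) else false) then (\z.((\u.u) false)) else (\v.(if false then true else true))) else ((\w.(if true then (\p.false) else (\q.true))) (let r = 5 in ((\s.(\t.r)) false)))) ((let a = (\b.(8 < 3)) in (if false then (if false then (\c.c) else (\d.d)) else (if true then (\e.e) else (\f.f)))) (let g = (let h = (if true then (\m.m) else (\n.n)) in (let k = true in 5)) in (\x1.((\y1.3) false)))))
step 4: [if@0] (((\w.(if true then (\p.false) else (\q.true))) (let r = 5 in ((\s.(\t.r)) false))) ((let a = (\b.(8 < 3)) in (if false then (if false then (\c.c) else (\d.d)) else (if true then (\e.e) else (\f.f)))) (let g = (let h = (if true then (\m.m) else (\n.n)) in (let k = true in 5)) in (\x1.((\y1.3) false)))))
step 5: [let@0.1] (((\w.(if true then (\p.false) else (\q.true))) ((\s.(\t.5)) false)) ((let a = (\b.(8 < 3)) in (if false then (if false then (\c.c) else (\d.d)) else (if true then (\e.e) else (\f.f)))) (let g = (let h = (if true then (\m.m) else (\n.n)) in (let k = true in 5)) in (\x1.((\y1.3) false)))))
step 6: [beta@0.1] (((\w.(if true then (\p.false) else (\q.true))) (\t.5)) ((let a = (\b.(8 < 3)) in (if false then (if false then (\c.c) else (\d.d)) else (if true then (\e.e) else (\f.f)))) (let g = (let h = (if true then (\m.m) else (\n.n)) in (let k = true in 5)) in (\x1.((\y1.3) false)))))
step 7: [beta@0] ((if true then (\p.false) else (\q.true)) ((let a = (\b.(8 < 3)) in (if false then (if false then (\c.c) else (\d.d)) else (if true then (\e.e) else (\f.f)))) (let g = (let h = (if true then (\m.m) else (\n.n)) in (let k = true in 5)) in (\x1.((\y1.3) false)))))
step 8: [if@0] ((\p.false) ((let a = (\b.(8 < 3)) in (if false then (if false then (\c.c) else (\d.d)) else (if true then (\e.e) else (\f.f)))) (let g = (let h = (if true then (\m.m) else (\n.n)) in (let k = true in 5)) in (\x1.((\y1.3) false)))))
step 9: [let@1.0] ((\p.false) ((if false then (if false then (\c.c) else (\d.d)) else (if true then (\e.e) else (\f.f))) (let g = (let h = (if true then (\m.m) else (\n.n)) in (let k = true in 5)) in (\x1.((\y1.3) false)))))
step 10: [if@1.0] ((\p.false) ((if true then (\e.e) else (\f.f)) (let g = (let h = (if true then (\m.m) else (\n.n)) in (let k = true in 5)) in (\x1.((\y1.3) false)))))
step 11: [if@1.0] ((\p.false) ((\e.e) (let g = (let h = (if true then (\m.m) else (\n.n)) in (let k = true in 5)) in (\x1.((\y1.3) false)))))
step 12: [if@1.1.0.0] ((\p.false) ((\e.e) (let g = (let h = (\m.m) in (let k = true in 5)) in (\x1.((\y1.3) false)))))
step 13: [let@1.1.0] ((\p.false) ((\e.e) (let g = (let k = true in 5) in (\x1.((\y1.3) false)))))
step 14: [let@1.1.0] ((\p.false) ((\e.e) (let g = 5 in (\x1.((\y1.3) false)))))
step 15: [let@1.1] ((\p.false) ((\e.e) (\x1.((\y1.3) false))))
step 16: [beta@1] ((\p.false) (\x1.((\y1.3) false)))
step 17: [beta@root] false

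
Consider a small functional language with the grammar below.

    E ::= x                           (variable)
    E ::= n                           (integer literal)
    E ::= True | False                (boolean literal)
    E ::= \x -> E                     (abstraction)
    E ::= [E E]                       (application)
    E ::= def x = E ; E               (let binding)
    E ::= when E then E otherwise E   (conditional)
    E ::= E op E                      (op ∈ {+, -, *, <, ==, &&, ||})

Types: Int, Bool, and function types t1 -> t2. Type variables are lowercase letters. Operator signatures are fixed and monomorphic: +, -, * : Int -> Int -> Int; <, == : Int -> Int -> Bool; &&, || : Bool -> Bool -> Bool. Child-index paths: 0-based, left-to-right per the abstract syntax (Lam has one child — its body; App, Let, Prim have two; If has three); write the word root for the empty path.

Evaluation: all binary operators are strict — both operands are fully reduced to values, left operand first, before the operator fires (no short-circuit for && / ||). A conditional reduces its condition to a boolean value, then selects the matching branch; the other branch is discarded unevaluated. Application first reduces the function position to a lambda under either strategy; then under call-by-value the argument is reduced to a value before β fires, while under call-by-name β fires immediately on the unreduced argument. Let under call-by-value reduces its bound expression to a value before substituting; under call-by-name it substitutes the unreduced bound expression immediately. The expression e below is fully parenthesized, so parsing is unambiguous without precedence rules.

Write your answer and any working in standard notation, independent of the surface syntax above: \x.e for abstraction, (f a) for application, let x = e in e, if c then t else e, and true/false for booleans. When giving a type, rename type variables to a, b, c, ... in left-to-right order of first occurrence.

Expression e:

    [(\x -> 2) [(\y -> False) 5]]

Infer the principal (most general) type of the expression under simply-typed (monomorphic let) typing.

Answer: Int

Derivation:
\x._ : a -> Int
\y._ : b -> Bool
  unify b -> Bool ~ Int -> c
  unify b ~ Int
  unify Bool ~ c
_ _ : Bool
  unify a -> Int ~ Bool -> d
  unify a ~ Bool
  unify Int ~ d
_ _ : Int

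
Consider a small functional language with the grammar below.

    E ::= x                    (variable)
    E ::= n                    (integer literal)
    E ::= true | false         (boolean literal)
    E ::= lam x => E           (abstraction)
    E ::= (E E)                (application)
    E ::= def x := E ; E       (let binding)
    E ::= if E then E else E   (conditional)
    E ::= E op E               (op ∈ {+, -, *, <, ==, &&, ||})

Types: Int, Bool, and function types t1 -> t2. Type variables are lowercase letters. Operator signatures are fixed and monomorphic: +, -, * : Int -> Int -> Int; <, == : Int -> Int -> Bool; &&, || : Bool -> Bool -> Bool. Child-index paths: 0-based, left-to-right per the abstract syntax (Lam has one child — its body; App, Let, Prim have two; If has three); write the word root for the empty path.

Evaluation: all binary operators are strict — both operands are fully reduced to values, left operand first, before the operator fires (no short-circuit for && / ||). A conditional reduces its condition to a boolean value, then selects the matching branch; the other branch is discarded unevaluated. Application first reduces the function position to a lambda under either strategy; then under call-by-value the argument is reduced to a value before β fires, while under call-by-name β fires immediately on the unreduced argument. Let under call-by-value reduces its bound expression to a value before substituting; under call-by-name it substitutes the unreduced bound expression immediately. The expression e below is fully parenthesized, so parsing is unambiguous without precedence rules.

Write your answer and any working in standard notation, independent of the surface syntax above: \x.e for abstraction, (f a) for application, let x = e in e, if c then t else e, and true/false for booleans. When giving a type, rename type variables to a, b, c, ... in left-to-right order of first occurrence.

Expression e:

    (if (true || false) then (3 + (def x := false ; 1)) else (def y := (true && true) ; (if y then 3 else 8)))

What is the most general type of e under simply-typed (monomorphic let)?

Trace:
  unify Bool ~ Bool
  unify Bool ~ Bool
  unify Bool ~ Bool
  unify Int ~ Int
let x : Bool
  unify Int ~ Int
  unify Bool ~ Bool
  unify Bool ~ Bool
let y : Bool
y : Bool
  unify Bool ~ Bool
  unify Int ~ Int
  unify Int ~ Int

Answer: Int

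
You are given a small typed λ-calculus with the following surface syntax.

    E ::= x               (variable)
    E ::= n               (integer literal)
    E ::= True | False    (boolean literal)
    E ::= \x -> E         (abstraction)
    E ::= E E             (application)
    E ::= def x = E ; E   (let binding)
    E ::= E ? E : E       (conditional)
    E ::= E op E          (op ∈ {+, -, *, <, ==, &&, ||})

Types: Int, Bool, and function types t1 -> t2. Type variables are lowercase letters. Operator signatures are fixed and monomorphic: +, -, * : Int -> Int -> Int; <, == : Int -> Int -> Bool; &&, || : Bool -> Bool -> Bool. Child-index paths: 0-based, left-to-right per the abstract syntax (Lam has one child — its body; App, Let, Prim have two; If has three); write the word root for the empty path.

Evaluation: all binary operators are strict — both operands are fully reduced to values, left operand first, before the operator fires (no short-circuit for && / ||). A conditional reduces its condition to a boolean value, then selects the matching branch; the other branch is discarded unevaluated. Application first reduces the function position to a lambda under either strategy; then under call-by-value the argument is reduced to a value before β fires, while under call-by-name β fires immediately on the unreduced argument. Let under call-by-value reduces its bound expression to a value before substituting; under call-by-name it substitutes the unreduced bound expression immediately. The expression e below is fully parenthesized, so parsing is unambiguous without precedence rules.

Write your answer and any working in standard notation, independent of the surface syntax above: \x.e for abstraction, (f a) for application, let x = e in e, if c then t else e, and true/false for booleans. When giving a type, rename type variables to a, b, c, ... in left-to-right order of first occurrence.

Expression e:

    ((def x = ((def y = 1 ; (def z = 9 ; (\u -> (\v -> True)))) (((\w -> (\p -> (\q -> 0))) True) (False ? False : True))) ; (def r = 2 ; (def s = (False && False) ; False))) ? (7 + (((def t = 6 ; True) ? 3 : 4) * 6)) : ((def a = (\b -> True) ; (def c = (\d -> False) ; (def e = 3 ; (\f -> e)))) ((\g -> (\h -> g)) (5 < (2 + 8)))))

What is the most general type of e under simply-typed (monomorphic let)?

Trace:
let y : Int
let z : Int
\v._ : b -> Bool
\u._ : a -> b -> Bool
\q._ : e -> Int
\p._ : d -> e -> Int
\w._ : c -> d -> e -> Int
  unify c -> d -> e -> Int ~ Bool -> f
  unify c ~ Bool
  unify d -> e -> Int ~ f
_ _ : d -> e -> Int
  unify Bool ~ Bool
  unify Bool ~ Bool
  unify d -> e -> Int ~ Bool -> g
  unify d ~ Bool
  unify e -> Int ~ g
_ _ : e -> Int
  unify a -> b -> Bool ~ (e -> Int) -> h
  unify a ~ e -> Int
  unify b -> Bool ~ h
_ _ : b -> Bool
let x : b -> Bool
let r : Int
  unify Bool ~ Bool
  unify Bool ~ Bool
let s : Bool
  unify Bool ~ Bool
  unify Int ~ Int
let t : Int
  unify Bool ~ Bool
  unify Int ~ Int
  unify Int ~ Int
  unify Int ~ Int
  unify Int ~ Int
\b._ : i -> Bool
let a : i -> Bool
\d._ : j -> Bool
let c : j -> Bool
let e : Int
e : Int
\f._ : k -> Int
g : l
\h._ : m -> l
\g._ : l -> m -> l
  unify Int ~ Int
  unify Int ~ Int
  unify Int ~ Int
  unify Int ~ Int
  unify l -> m -> l ~ Bool -> n
  unify l ~ Bool
  unify m -> Bool ~ n
_ _ : m -> Bool
  unify k -> Int ~ (m -> Bool) -> o
  unify k ~ m -> Bool
  unify Int ~ o
_ _ : Int
  unify Int ~ Int

Answer: Int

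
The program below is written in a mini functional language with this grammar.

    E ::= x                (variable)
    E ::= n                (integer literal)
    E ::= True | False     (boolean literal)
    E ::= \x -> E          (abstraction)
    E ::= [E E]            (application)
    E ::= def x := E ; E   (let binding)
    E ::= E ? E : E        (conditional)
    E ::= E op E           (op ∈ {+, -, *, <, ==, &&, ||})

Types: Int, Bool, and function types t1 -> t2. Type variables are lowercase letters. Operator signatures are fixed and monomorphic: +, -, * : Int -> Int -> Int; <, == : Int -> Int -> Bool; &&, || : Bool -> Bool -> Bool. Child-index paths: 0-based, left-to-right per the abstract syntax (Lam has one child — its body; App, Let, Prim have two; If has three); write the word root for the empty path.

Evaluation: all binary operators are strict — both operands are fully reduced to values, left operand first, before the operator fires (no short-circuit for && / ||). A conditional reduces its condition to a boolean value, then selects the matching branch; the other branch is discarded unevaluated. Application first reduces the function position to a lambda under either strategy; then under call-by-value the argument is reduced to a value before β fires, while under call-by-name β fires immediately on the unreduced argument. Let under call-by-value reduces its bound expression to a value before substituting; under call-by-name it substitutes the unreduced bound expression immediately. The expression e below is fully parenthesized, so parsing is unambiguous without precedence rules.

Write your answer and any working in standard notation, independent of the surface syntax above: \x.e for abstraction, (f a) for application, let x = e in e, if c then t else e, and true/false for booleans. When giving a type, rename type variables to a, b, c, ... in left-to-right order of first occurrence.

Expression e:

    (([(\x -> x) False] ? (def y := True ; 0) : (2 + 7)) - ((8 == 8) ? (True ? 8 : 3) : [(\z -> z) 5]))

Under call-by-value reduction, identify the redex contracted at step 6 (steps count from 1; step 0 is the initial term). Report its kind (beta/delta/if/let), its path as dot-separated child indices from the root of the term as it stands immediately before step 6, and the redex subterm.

Answer: if at 1 : (if true then 8 else 3)

Working:
step 0: ((if ((\x.x) false) then (let y = true in 0) else (2 + 7)) - (if (8 == 8) then (if true then 8 else 3) else ((\z.z) 5)))
step 1: [beta@0.0] ((if false then (let y = true in 0) else (2 + 7)) - (if (8 == 8) then (if true then 8 else 3) else ((\z.z) 5)))
step 2: [if@0] ((2 + 7) - (if (8 == 8) then (if true then 8 else 3) else ((\z.z) 5)))
step 3: [delta@0] (9 - (if (8 == 8) then (if true then 8 else 3) else ((\z.z) 5)))
step 4: [delta@1.0] (9 - (if true then (if true then 8 else 3) else ((\z.z) 5)))
step 5: [if@1] (9 - (if true then 8 else 3))
step 6: [if@1] (9 - 8)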